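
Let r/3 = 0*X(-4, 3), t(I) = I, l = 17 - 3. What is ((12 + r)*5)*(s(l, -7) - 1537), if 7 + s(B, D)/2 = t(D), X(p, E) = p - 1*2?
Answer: -93900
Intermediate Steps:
l = 14
X(p, E) = -2 + p (X(p, E) = p - 2 = -2 + p)
s(B, D) = -14 + 2*D
r = 0 (r = 3*(0*(-2 - 4)) = 3*(0*(-6)) = 3*0 = 0)
((12 + r)*5)*(s(l, -7) - 1537) = ((12 + 0)*5)*((-14 + 2*(-7)) - 1537) = (12*5)*((-14 - 14) - 1537) = 60*(-28 - 1537) = 60*(-1565) = -93900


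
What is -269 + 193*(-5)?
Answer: -1234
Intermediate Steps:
-269 + 193*(-5) = -269 - 965 = -1234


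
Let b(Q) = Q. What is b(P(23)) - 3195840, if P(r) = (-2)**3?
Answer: -3195848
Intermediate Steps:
P(r) = -8
b(P(23)) - 3195840 = -8 - 3195840 = -3195848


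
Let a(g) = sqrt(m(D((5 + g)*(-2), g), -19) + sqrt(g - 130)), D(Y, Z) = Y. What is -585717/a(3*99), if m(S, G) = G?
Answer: 585717*I/sqrt(19 - sqrt(167)) ≈ 2.376e+5*I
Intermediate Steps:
a(g) = sqrt(-19 + sqrt(-130 + g)) (a(g) = sqrt(-19 + sqrt(g - 130)) = sqrt(-19 + sqrt(-130 + g)))
-585717/a(3*99) = -585717/sqrt(-19 + sqrt(-130 + 3*99)) = -585717/sqrt(-19 + sqrt(-130 + 297)) = -585717/sqrt(-19 + sqrt(167))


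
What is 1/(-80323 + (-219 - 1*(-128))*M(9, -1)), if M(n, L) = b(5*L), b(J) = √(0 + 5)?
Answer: -80323/6451742924 + 91*√5/6451742924 ≈ -1.2418e-5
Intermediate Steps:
b(J) = √5
M(n, L) = √5
1/(-80323 + (-219 - 1*(-128))*M(9, -1)) = 1/(-80323 + (-219 - 1*(-128))*√5) = 1/(-80323 + (-219 + 128)*√5) = 1/(-80323 - 91*√5)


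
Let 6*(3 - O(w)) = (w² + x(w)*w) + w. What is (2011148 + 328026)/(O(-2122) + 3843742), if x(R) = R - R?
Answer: 1169587/1546809 ≈ 0.75613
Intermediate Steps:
x(R) = 0
O(w) = 3 - w/6 - w²/6 (O(w) = 3 - ((w² + 0*w) + w)/6 = 3 - ((w² + 0) + w)/6 = 3 - (w² + w)/6 = 3 - (w + w²)/6 = 3 + (-w/6 - w²/6) = 3 - w/6 - w²/6)
(2011148 + 328026)/(O(-2122) + 3843742) = (2011148 + 328026)/((3 - ⅙*(-2122) - ⅙*(-2122)²) + 3843742) = 2339174/((3 + 1061/3 - ⅙*4502884) + 3843742) = 2339174/((3 + 1061/3 - 2251442/3) + 3843742) = 2339174/(-750124 + 3843742) = 2339174/3093618 = 2339174*(1/3093618) = 1169587/1546809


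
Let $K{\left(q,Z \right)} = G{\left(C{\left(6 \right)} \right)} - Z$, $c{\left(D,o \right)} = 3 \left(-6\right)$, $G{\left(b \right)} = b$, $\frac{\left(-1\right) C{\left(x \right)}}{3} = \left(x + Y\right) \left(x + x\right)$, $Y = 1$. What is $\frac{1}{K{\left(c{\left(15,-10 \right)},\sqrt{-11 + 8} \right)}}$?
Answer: $\frac{i}{\sqrt{3} - 252 i} \approx -0.0039681 + 2.7273 \cdot 10^{-5} i$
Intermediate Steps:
$C{\left(x \right)} = - 6 x \left(1 + x\right)$ ($C{\left(x \right)} = - 3 \left(x + 1\right) \left(x + x\right) = - 3 \left(1 + x\right) 2 x = - 3 \cdot 2 x \left(1 + x\right) = - 6 x \left(1 + x\right)$)
$c{\left(D,o \right)} = -18$
$K{\left(q,Z \right)} = -252 - Z$ ($K{\left(q,Z \right)} = \left(-6\right) 6 \left(1 + 6\right) - Z = \left(-6\right) 6 \cdot 7 - Z = -252 - Z$)
$\frac{1}{K{\left(c{\left(15,-10 \right)},\sqrt{-11 + 8} \right)}} = \frac{1}{-252 - \sqrt{-11 + 8}} = \frac{1}{-252 - \sqrt{-3}} = \frac{1}{-252 - i \sqrt{3}}$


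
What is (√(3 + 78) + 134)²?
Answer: 20449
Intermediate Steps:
(√(3 + 78) + 134)² = (√81 + 134)² = (9 + 134)² = 143² = 20449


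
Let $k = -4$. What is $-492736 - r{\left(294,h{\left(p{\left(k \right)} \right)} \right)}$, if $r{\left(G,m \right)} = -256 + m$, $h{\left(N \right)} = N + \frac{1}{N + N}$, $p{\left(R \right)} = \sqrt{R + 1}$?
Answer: $-492480 - \frac{5 i \sqrt{3}}{6} \approx -4.9248 \cdot 10^{5} - 1.4434 i$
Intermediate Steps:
$p{\left(R \right)} = \sqrt{1 + R}$
$h{\left(N \right)} = N + \frac{1}{2 N}$
$-492736 - r{\left(294,h{\left(p{\left(k \right)} \right)} \right)} = -492736 - \left(-256 + \left(\sqrt{1 - 4} + \frac{1}{2 \sqrt{1 - 4}}\right)\right) = -492736 - \left(-256 + \left(\sqrt{-3} + \frac{1}{2 \sqrt{-3}}\right)\right) = -492736 - \left(-256 + \left(i \sqrt{3} + \frac{1}{2 i \sqrt{3}}\right)\right) = -492736 - \left(-256 + \left(i \sqrt{3} + \frac{\left(- \frac{1}{3}\right) i \sqrt{3}}{2}\right)\right) = -492736 - \left(-256 + \left(i \sqrt{3} - \frac{i \sqrt{3}}{6}\right)\right) = -492736 - \left(-256 + \frac{5 i \sqrt{3}}{6}\right) = -492736 + \left(256 - \frac{5 i \sqrt{3}}{6}\right) = -492480 - \frac{5 i \sqrt{3}}{6}$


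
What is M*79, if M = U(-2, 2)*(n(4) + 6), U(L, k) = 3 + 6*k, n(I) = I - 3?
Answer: 8295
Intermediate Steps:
n(I) = -3 + I
M = 105 (M = (3 + 6*2)*((-3 + 4) + 6) = (3 + 12)*(1 + 6) = 15*7 = 105)
M*79 = 105*79 = 8295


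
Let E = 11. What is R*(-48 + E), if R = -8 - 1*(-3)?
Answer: 185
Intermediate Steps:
R = -5 (R = -8 + 3 = -5)
R*(-48 + E) = -5*(-48 + 11) = -5*(-37) = 185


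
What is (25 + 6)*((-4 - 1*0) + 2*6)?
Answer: 248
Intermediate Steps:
(25 + 6)*((-4 - 1*0) + 2*6) = 31*((-4 + 0) + 12) = 31*(-4 + 12) = 31*8 = 248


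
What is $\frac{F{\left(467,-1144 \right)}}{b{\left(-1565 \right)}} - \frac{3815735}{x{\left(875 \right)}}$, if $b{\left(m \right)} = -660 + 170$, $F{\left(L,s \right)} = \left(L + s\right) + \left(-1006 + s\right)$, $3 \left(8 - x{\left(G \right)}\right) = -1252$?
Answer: $- \frac{254796509}{28420} \approx -8965.4$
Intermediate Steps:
$x{\left(G \right)} = \frac{1276}{3}$ ($x{\left(G \right)} = 8 - - \frac{1252}{3} = 8 + \frac{1252}{3} = \frac{1276}{3}$)
$F{\left(L,s \right)} = -1006 + L + 2 s$
$b{\left(m \right)} = -490$
$\frac{F{\left(467,-1144 \right)}}{b{\left(-1565 \right)}} - \frac{3815735}{x{\left(875 \right)}} = \frac{-1006 + 467 + 2 \left(-1144\right)}{-490} - \frac{3815735}{\frac{1276}{3}} = \left(-1006 + 467 - 2288\right) \left(- \frac{1}{490}\right) - \frac{1040655}{116} = \left(-2827\right) \left(- \frac{1}{490}\right) - \frac{1040655}{116} = \frac{2827}{490} - \frac{1040655}{116} = - \frac{254796509}{28420}$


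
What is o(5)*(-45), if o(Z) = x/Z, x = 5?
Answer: -45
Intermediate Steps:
o(Z) = 5/Z
o(5)*(-45) = (5/5)*(-45) = (5*(⅕))*(-45) = 1*(-45) = -45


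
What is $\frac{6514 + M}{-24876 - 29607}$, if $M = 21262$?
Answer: $- \frac{27776}{54483} \approx -0.50981$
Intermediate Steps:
$\frac{6514 + M}{-24876 - 29607} = \frac{6514 + 21262}{-24876 - 29607} = \frac{27776}{-54483} = 27776 \left(- \frac{1}{54483}\right) = - \frac{27776}{54483}$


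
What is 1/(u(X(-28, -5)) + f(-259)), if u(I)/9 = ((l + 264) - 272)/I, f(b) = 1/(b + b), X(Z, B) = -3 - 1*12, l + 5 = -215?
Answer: 2590/354307 ≈ 0.0073100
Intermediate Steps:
l = -220 (l = -5 - 215 = -220)
X(Z, B) = -15 (X(Z, B) = -3 - 12 = -15)
f(b) = 1/(2*b)
u(I) = -2052/I (u(I) = 9*(((-220 + 264) - 272)/I) = 9*((44 - 272)/I) = 9*(-228/I) = -2052/I)
1/(u(X(-28, -5)) + f(-259)) = 1/(-2052/(-15) + (1/2)/(-259)) = 1/(-2052*(-1/15) + (1/2)*(-1/259)) = 1/(684/5 - 1/518) = 1/(354307/2590) = 2590/354307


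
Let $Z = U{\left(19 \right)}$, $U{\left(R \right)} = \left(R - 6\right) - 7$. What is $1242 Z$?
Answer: $7452$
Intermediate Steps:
$U{\left(R \right)} = -13 + R$ ($U{\left(R \right)} = \left(-6 + R\right) - 7 = -13 + R$)
$Z = 6$ ($Z = -13 + 19 = 6$)
$1242 Z = 1242 \cdot 6 = 7452$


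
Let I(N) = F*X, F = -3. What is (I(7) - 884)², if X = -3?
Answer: 765625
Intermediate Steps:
I(N) = 9 (I(N) = -3*(-3) = 9)
(I(7) - 884)² = (9 - 884)² = (-875)² = 765625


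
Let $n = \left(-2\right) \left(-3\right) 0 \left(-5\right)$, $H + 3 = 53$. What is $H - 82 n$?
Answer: $50$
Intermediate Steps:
$H = 50$ ($H = -3 + 53 = 50$)
$n = 0$ ($n = 6 \cdot 0 = 0$)
$H - 82 n = 50 - 0 = 50 + 0 = 50$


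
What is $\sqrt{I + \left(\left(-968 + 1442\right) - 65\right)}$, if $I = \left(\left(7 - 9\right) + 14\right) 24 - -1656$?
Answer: $\sqrt{2353} \approx 48.508$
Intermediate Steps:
$I = 1944$ ($I = \left(-2 + 14\right) 24 + 1656 = 12 \cdot 24 + 1656 = 288 + 1656 = 1944$)
$\sqrt{I + \left(\left(-968 + 1442\right) - 65\right)} = \sqrt{1944 + \left(\left(-968 + 1442\right) - 65\right)} = \sqrt{1944 + \left(474 - 65\right)} = \sqrt{1944 + 409} = \sqrt{2353}$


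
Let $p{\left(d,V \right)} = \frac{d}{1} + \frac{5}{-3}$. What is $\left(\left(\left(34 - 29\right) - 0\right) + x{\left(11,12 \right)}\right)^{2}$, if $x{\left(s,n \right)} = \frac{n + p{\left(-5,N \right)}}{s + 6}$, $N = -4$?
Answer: $\frac{73441}{2601} \approx 28.236$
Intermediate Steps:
$p{\left(d,V \right)} = - \frac{5}{3} + d$ ($p{\left(d,V \right)} = d 1 + 5 \left(- \frac{1}{3}\right) = d - \frac{5}{3} = - \frac{5}{3} + d$)
$x{\left(s,n \right)} = \frac{- \frac{20}{3} + n}{6 + s}$ ($x{\left(s,n \right)} = \frac{n - \frac{20}{3}}{s + 6} = \frac{n - \frac{20}{3}}{6 + s} = \frac{- \frac{20}{3} + n}{6 + s}$)
$\left(\left(\left(34 - 29\right) - 0\right) + x{\left(11,12 \right)}\right)^{2} = \left(\left(\left(34 - 29\right) - 0\right) + \frac{- \frac{20}{3} + 12}{6 + 11}\right)^{2} = \left(\left(5 + 0\right) + \frac{1}{17} \cdot \frac{16}{3}\right)^{2} = \left(5 + \frac{1}{17} \cdot \frac{16}{3}\right)^{2} = \left(5 + \frac{16}{51}\right)^{2} = \left(\frac{271}{51}\right)^{2} = \frac{73441}{2601}$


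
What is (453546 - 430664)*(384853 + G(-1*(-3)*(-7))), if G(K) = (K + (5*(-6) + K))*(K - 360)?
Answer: 9433905370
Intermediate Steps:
G(K) = (-360 + K)*(-30 + 2*K) (G(K) = (K + (-30 + K))*(-360 + K) = (-30 + 2*K)*(-360 + K) = (-360 + K)*(-30 + 2*K))
(453546 - 430664)*(384853 + G(-1*(-3)*(-7))) = (453546 - 430664)*(384853 + (10800 - 750*(-1*(-3))*(-7) + 2*(-1*(-3)*(-7))²)) = 22882*(384853 + (10800 - 2250*(-7) + 2*(3*(-7))²)) = 22882*(384853 + (10800 - 750*(-21) + 2*(-21)²)) = 22882*(384853 + (10800 + 15750 + 2*441)) = 22882*(384853 + (10800 + 15750 + 882)) = 22882*(384853 + 27432) = 22882*412285 = 9433905370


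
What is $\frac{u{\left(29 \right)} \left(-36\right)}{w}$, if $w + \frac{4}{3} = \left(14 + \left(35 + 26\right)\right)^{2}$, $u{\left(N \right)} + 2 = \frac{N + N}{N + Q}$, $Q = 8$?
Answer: $\frac{1728}{624227} \approx 0.0027682$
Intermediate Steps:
$u{\left(N \right)} = -2 + \frac{2 N}{8 + N}$ ($u{\left(N \right)} = -2 + \frac{N + N}{N + 8} = -2 + \frac{2 N}{8 + N}$)
$w = \frac{16871}{3}$ ($w = - \frac{4}{3} + \left(14 + \left(35 + 26\right)\right)^{2} = - \frac{4}{3} + \left(14 + 61\right)^{2} = - \frac{4}{3} + 75^{2} = - \frac{4}{3} + 5625 = \frac{16871}{3} \approx 5623.7$)
$\frac{u{\left(29 \right)} \left(-36\right)}{w} = \frac{- \frac{16}{8 + 29} \left(-36\right)}{\frac{16871}{3}} = - \frac{16}{37} \left(-36\right) \frac{3}{16871} = \left(-16\right) \frac{1}{37} \left(-36\right) \frac{3}{16871} = \left(- \frac{16}{37}\right) \left(-36\right) \frac{3}{16871} = \frac{576}{37} \cdot \frac{3}{16871} = \frac{1728}{624227}$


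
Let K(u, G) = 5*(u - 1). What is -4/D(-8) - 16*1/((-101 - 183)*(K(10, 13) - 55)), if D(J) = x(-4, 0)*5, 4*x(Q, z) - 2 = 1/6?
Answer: -6842/4615 ≈ -1.4826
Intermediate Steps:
x(Q, z) = 13/24 (x(Q, z) = ½ + (¼)/6 = ½ + (¼)*(⅙) = ½ + 1/24 = 13/24)
D(J) = 65/24 (D(J) = (13/24)*5 = 65/24)
K(u, G) = -5 + 5*u (K(u, G) = 5*(-1 + u) = -5 + 5*u)
-4/D(-8) - 16*1/((-101 - 183)*(K(10, 13) - 55)) = -4/65/24 - 16*1/((-101 - 183)*((-5 + 5*10) - 55)) = -4*24/65 - 16*(-1/(284*((-5 + 50) - 55))) = -96/65 - 16*(-1/(284*(45 - 55))) = -96/65 - 16/((-284*(-10))) = -96/65 - 16/2840 = -96/65 - 16*1/2840 = -96/65 - 2/355 = -6842/4615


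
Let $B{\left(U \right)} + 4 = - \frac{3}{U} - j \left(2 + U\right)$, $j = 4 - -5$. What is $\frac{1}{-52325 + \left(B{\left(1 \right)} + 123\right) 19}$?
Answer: $- \frac{1}{50634} \approx -1.975 \cdot 10^{-5}$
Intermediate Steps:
$j = 9$ ($j = 4 + 5 = 9$)
$B{\left(U \right)} = -22 - 9 U - \frac{3}{U}$ ($B{\left(U \right)} = -4 - \left(\frac{3}{U} + 9 \left(2 + U\right)\right) = -4 - \left(18 + \frac{3}{U} + 9 U\right) = -22 - 9 U - \frac{3}{U}$)
$\frac{1}{-52325 + \left(B{\left(1 \right)} + 123\right) 19} = \frac{1}{-52325 + \left(\left(-22 - 9 - \frac{3}{1}\right) + 123\right) 19} = \frac{1}{-52325 + \left(\left(-22 - 9 - 3\right) + 123\right) 19} = \frac{1}{-52325 + \left(-34 + 123\right) 19} = \frac{1}{-52325 + 89 \cdot 19} = \frac{1}{-52325 + 1691} = \frac{1}{-50634} = - \frac{1}{50634}$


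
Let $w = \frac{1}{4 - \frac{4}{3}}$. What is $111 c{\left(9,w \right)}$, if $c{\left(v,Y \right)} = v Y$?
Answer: $\frac{2997}{8} \approx 374.63$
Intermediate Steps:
$w = \frac{3}{8}$ ($w = \frac{1}{4 - \frac{4}{3}} = \frac{1}{\frac{8}{3}} = \frac{3}{8} \approx 0.375$)
$c{\left(v,Y \right)} = Y v$
$111 c{\left(9,w \right)} = 111 \cdot \frac{3}{8} \cdot 9 = 111 \cdot \frac{27}{8} = \frac{2997}{8}$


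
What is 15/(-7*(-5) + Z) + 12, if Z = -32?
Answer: 17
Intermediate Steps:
15/(-7*(-5) + Z) + 12 = 15/(-7*(-5) - 32) + 12 = 15/(35 - 32) + 12 = 15/3 + 12 = (⅓)*15 + 12 = 5 + 12 = 17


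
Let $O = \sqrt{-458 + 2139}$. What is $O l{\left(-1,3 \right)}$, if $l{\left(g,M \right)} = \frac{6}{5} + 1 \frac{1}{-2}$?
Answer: $\frac{287}{10} \approx 28.7$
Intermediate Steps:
$l{\left(g,M \right)} = \frac{7}{10}$ ($l{\left(g,M \right)} = 6 \cdot \frac{1}{5} + 1 \left(- \frac{1}{2}\right) = \frac{6}{5} - \frac{1}{2} = \frac{7}{10}$)
$O = 41$ ($O = \sqrt{1681} = 41$)
$O l{\left(-1,3 \right)} = 41 \cdot \frac{7}{10} = \frac{287}{10}$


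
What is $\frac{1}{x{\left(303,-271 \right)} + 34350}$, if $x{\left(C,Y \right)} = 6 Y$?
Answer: $\frac{1}{32724} \approx 3.0559 \cdot 10^{-5}$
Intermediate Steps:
$\frac{1}{x{\left(303,-271 \right)} + 34350} = \frac{1}{6 \left(-271\right) + 34350} = \frac{1}{-1626 + 34350} = \frac{1}{32724}$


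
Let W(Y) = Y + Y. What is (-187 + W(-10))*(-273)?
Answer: 56511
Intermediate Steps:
W(Y) = 2*Y
(-187 + W(-10))*(-273) = (-187 + 2*(-10))*(-273) = (-187 - 20)*(-273) = -207*(-273) = 56511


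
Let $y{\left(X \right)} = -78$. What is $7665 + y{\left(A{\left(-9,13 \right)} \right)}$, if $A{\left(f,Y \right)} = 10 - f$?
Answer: $7587$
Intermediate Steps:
$7665 + y{\left(A{\left(-9,13 \right)} \right)} = 7665 - 78 = 7587$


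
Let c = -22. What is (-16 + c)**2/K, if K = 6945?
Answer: 1444/6945 ≈ 0.20792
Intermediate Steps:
(-16 + c)**2/K = (-16 - 22)**2/6945 = (-38)**2*(1/6945) = 1444*(1/6945) = 1444/6945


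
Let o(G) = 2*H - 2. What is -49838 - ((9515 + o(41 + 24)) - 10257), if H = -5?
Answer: -49084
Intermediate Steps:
o(G) = -12 (o(G) = 2*(-5) - 2 = -10 - 2 = -12)
-49838 - ((9515 + o(41 + 24)) - 10257) = -49838 - ((9515 - 12) - 10257) = -49838 - (9503 - 10257) = -49838 - 1*(-754) = -49838 + 754 = -49084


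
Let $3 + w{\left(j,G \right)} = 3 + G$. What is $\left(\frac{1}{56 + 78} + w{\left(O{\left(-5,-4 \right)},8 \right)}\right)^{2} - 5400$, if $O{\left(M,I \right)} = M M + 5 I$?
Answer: $- \frac{95811071}{17956} \approx -5335.9$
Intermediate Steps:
$O{\left(M,I \right)} = M^{2} + 5 I$
$w{\left(j,G \right)} = G$ ($w{\left(j,G \right)} = -3 + \left(3 + G\right) = G$)
$\left(\frac{1}{56 + 78} + w{\left(O{\left(-5,-4 \right)},8 \right)}\right)^{2} - 5400 = \left(\frac{1}{56 + 78} + 8\right)^{2} - 5400 = \left(\frac{1}{134} + 8\right)^{2} - 5400 = \left(\frac{1073}{134}\right)^{2} - 5400 = \frac{1151329}{17956} - 5400 = - \frac{95811071}{17956}$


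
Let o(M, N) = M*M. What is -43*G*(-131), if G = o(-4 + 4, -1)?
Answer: 0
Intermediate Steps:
o(M, N) = M²
G = 0 (G = (-4 + 4)² = 0² = 0)
-43*G*(-131) = -43*0*(-131) = 0*(-131) = 0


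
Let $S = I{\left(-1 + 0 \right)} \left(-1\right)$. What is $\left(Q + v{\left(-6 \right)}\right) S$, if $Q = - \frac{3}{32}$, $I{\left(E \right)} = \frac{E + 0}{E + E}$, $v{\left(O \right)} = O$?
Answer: $\frac{195}{64} \approx 3.0469$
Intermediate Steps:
$I{\left(E \right)} = \frac{1}{2}$ ($I{\left(E \right)} = \frac{E}{2 E} = E \frac{1}{2 E} = \frac{1}{2}$)
$S = - \frac{1}{2}$ ($S = \frac{1}{2} \left(-1\right) = - \frac{1}{2} \approx -0.5$)
$Q = - \frac{3}{32}$ ($Q = \left(-3\right) \frac{1}{32} = - \frac{3}{32} \approx -0.09375$)
$\left(Q + v{\left(-6 \right)}\right) S = \left(- \frac{3}{32} - 6\right) \left(- \frac{1}{2}\right) = \left(- \frac{195}{32}\right) \left(- \frac{1}{2}\right) = \frac{195}{64}$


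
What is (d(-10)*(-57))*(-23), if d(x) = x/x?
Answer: 1311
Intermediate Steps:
d(x) = 1
(d(-10)*(-57))*(-23) = (1*(-57))*(-23) = -57*(-23) = 1311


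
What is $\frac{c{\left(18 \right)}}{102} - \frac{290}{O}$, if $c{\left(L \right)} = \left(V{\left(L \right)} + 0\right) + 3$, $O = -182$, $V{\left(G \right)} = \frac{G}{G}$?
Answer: $\frac{7577}{4641} \approx 1.6326$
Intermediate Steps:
$V{\left(G \right)} = 1$
$c{\left(L \right)} = 4$ ($c{\left(L \right)} = \left(1 + 0\right) + 3 = 1 + 3 = 4$)
$\frac{c{\left(18 \right)}}{102} - \frac{290}{O} = \frac{4}{102} - \frac{290}{-182} = 4 \cdot \frac{1}{102} - - \frac{145}{91} = \frac{2}{51} + \frac{145}{91} = \frac{7577}{4641}$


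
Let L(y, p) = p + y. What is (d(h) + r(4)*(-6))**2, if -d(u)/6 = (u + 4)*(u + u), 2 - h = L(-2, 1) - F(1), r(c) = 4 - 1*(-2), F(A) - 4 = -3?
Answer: 176400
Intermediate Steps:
F(A) = 1 (F(A) = 4 - 3 = 1)
r(c) = 6 (r(c) = 4 + 2 = 6)
h = 4 (h = 2 - ((1 - 2) - 1*1) = 2 - (-1 - 1) = 2 - 1*(-2) = 2 + 2 = 4)
d(u) = -12*u*(4 + u) (d(u) = -6*(u + 4)*(u + u) = -6*(4 + u)*2*u = -12*u*(4 + u))
(d(h) + r(4)*(-6))**2 = (-12*4*(4 + 4) + 6*(-6))**2 = (-12*4*8 - 36)**2 = (-384 - 36)**2 = (-420)**2 = 176400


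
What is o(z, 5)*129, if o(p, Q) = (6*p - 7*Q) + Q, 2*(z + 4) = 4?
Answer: -5418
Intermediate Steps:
z = -2 (z = -4 + (½)*4 = -4 + 2 = -2)
o(p, Q) = -6*Q + 6*p (o(p, Q) = (-7*Q + 6*p) + Q = -6*Q + 6*p)
o(z, 5)*129 = (-6*5 + 6*(-2))*129 = (-30 - 12)*129 = -42*129 = -5418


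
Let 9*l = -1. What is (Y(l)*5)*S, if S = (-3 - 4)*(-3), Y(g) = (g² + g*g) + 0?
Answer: 70/27 ≈ 2.5926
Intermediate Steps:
l = -⅑ (l = (⅑)*(-1) = -⅑ ≈ -0.11111)
Y(g) = 2*g² (Y(g) = (g² + g²) + 0 = 2*g² + 0 = 2*g²)
S = 21 (S = -7*(-3) = 21)
(Y(l)*5)*S = ((2*(-⅑)²)*5)*21 = ((2*(1/81))*5)*21 = ((2/81)*5)*21 = (10/81)*21 = 70/27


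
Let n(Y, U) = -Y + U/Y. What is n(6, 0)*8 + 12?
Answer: -36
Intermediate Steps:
n(Y, U) = -Y + U/Y
n(6, 0)*8 + 12 = (-1*6 + 0/6)*8 + 12 = (-6 + 0*(⅙))*8 + 12 = (-6 + 0)*8 + 12 = -6*8 + 12 = -48 + 12 = -36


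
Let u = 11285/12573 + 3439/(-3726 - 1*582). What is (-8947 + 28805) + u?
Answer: 358534566835/18054828 ≈ 19858.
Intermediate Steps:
u = 1792411/18054828 (u = 11285*(1/12573) + 3439/(-3726 - 582) = 11285/12573 + 3439/(-4308) = 11285/12573 + 3439*(-1/4308) = 11285/12573 - 3439/4308 = 1792411/18054828 ≈ 0.099276)
(-8947 + 28805) + u = (-8947 + 28805) + 1792411/18054828 = 19858 + 1792411/18054828 = 358534566835/18054828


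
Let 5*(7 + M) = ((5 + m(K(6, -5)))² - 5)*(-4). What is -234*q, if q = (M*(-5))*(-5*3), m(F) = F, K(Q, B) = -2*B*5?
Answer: 42523650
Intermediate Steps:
K(Q, B) = -10*B
M = -2423 (M = -7 + (((5 - 10*(-5))² - 5)*(-4))/5 = -7 + (((5 + 50)² - 5)*(-4))/5 = -7 + ((55² - 5)*(-4))/5 = -7 + ((3025 - 5)*(-4))/5 = -7 + (3020*(-4))/5 = -7 + (⅕)*(-12080) = -7 - 2416 = -2423)
q = -181725 (q = (-2423*(-5))*(-5*3) = 12115*(-15) = -181725)
-234*q = -234*(-181725) = 42523650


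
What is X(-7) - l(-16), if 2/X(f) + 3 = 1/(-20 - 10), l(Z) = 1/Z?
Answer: -869/1456 ≈ -0.59684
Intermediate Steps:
X(f) = -60/91 (X(f) = 2/(-3 + 1/(-20 - 10)) = 2/(-3 + 1/(-30)) = 2/(-3 - 1/30) = 2/(-91/30) = 2*(-30/91) = -60/91)
X(-7) - l(-16) = -60/91 - 1/(-16) = -60/91 - 1*(-1/16) = -60/91 + 1/16 = -869/1456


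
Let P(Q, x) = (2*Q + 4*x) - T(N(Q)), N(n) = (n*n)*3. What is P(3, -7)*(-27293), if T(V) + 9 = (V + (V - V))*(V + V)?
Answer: 40148003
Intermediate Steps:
N(n) = 3*n² (N(n) = n²*3 = 3*n²)
T(V) = -9 + 2*V² (T(V) = -9 + (V + (V - V))*(V + V) = -9 + (V + 0)*(2*V) = -9 + V*(2*V) = -9 + 2*V²)
P(Q, x) = 9 - 18*Q⁴ + 2*Q + 4*x (P(Q, x) = (2*Q + 4*x) - (-9 + 2*(3*Q²)²) = (2*Q + 4*x) - (-9 + 2*(9*Q⁴)) = (2*Q + 4*x) - (-9 + 18*Q⁴) = (2*Q + 4*x) + (9 - 18*Q⁴) = 9 - 18*Q⁴ + 2*Q + 4*x)
P(3, -7)*(-27293) = (9 - 18*3⁴ + 2*3 + 4*(-7))*(-27293) = (9 - 18*81 + 6 - 28)*(-27293) = (9 - 1458 + 6 - 28)*(-27293) = -1471*(-27293) = 40148003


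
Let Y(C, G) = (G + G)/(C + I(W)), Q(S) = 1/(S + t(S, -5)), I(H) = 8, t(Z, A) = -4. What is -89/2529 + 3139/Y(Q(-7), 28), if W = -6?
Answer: 690597373/1557864 ≈ 443.30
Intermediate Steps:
Q(S) = 1/(-4 + S) (Q(S) = 1/(S - 4) = 1/(-4 + S))
Y(C, G) = 2*G/(8 + C) (Y(C, G) = (G + G)/(C + 8) = (2*G)/(8 + C) = 2*G/(8 + C))
-89/2529 + 3139/Y(Q(-7), 28) = -89/2529 + 3139/((2*28/(8 + 1/(-4 - 7)))) = -89*1/2529 + 3139/((2*28/(8 + 1/(-11)))) = -89/2529 + 3139/((2*28/(8 - 1/11))) = -89/2529 + 3139/((2*28/(87/11))) = -89/2529 + 3139/((2*28*(11/87))) = -89/2529 + 3139/(616/87) = -89/2529 + 3139*(87/616) = -89/2529 + 273093/616 = 690597373/1557864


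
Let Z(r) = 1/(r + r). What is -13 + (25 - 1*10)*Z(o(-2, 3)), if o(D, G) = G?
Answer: -21/2 ≈ -10.500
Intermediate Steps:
Z(r) = 1/(2*r)
-13 + (25 - 1*10)*Z(o(-2, 3)) = -13 + (25 - 1*10)*((½)/3) = -13 + (25 - 10)*((½)*(⅓)) = -13 + 15*(⅙) = -13 + 5/2 = -21/2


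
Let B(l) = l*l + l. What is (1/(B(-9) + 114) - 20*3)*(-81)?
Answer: 301293/62 ≈ 4859.6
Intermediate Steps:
B(l) = l + l² (B(l) = l² + l = l + l²)
(1/(B(-9) + 114) - 20*3)*(-81) = (1/(-9*(1 - 9) + 114) - 20*3)*(-81) = (1/(-9*(-8) + 114) - 60)*(-81) = (1/(72 + 114) - 60)*(-81) = (1/186 - 60)*(-81) = -11159/186*(-81) = 301293/62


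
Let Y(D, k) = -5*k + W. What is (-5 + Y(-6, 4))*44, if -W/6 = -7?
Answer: 748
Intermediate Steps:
W = 42 (W = -6*(-7) = 42)
Y(D, k) = 42 - 5*k (Y(D, k) = -5*k + 42 = 42 - 5*k)
(-5 + Y(-6, 4))*44 = (-5 + (42 - 5*4))*44 = (-5 + (42 - 20))*44 = (-5 + 22)*44 = 17*44 = 748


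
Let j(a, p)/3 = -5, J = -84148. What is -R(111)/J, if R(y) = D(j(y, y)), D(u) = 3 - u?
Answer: 9/42074 ≈ 0.00021391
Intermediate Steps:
j(a, p) = -15 (j(a, p) = 3*(-5) = -15)
R(y) = 18 (R(y) = 3 - 1*(-15) = 3 + 15 = 18)
-R(111)/J = -18/(-84148) = -18*(-1)/84148 = -1*(-9/42074) = 9/42074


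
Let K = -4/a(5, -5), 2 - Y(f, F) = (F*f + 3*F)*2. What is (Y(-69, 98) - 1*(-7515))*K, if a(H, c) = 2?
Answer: -40906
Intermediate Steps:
Y(f, F) = 2 - 6*F - 2*F*f (Y(f, F) = 2 - (F*f + 3*F)*2 = 2 - (3*F + F*f)*2 = 2 - (6*F + 2*F*f) = 2 + (-6*F - 2*F*f) = 2 - 6*F - 2*F*f)
K = -2 (K = -4/2 = -4*½ = -2)
(Y(-69, 98) - 1*(-7515))*K = ((2 - 6*98 - 2*98*(-69)) - 1*(-7515))*(-2) = ((2 - 588 + 13524) + 7515)*(-2) = (12938 + 7515)*(-2) = 20453*(-2) = -40906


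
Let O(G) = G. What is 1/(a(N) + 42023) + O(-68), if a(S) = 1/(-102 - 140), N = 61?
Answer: -691530178/10169565 ≈ -68.000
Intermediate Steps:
a(S) = -1/242 (a(S) = 1/(-242) = -1/242)
1/(a(N) + 42023) + O(-68) = 1/(-1/242 + 42023) - 68 = 1/(10169565/242) - 68 = 242/10169565 - 68 = -691530178/10169565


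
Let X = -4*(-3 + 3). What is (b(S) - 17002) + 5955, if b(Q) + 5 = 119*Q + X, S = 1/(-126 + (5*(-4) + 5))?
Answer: -1558451/141 ≈ -11053.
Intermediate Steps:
X = 0 (X = -4*0 = 0)
S = -1/141 (S = 1/(-126 + (-20 + 5)) = 1/(-126 - 15) = 1/(-141) = -1/141 ≈ -0.0070922)
b(Q) = -5 + 119*Q (b(Q) = -5 + (119*Q + 0) = -5 + 119*Q)
(b(S) - 17002) + 5955 = ((-5 + 119*(-1/141)) - 17002) + 5955 = ((-5 - 119/141) - 17002) + 5955 = (-824/141 - 17002) + 5955 = -2398106/141 + 5955 = -1558451/141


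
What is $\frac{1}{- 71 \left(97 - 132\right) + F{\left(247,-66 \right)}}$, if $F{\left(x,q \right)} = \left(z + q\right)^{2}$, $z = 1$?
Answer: $\frac{1}{6710} \approx 0.00014903$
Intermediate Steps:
$F{\left(x,q \right)} = \left(1 + q\right)^{2}$
$\frac{1}{- 71 \left(97 - 132\right) + F{\left(247,-66 \right)}} = \frac{1}{- 71 \left(97 - 132\right) + \left(1 - 66\right)^{2}} = \frac{1}{\left(-71\right) \left(-35\right) + \left(-65\right)^{2}} = \frac{1}{2485 + 4225} = \frac{1}{6710}$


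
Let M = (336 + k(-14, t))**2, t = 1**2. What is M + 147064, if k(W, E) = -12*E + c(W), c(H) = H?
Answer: 243164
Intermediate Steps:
t = 1
k(W, E) = W - 12*E (k(W, E) = -12*E + W = W - 12*E)
M = 96100 (M = (336 + (-14 - 12*1))**2 = (336 + (-14 - 12))**2 = (336 - 26)**2 = 310**2 = 96100)
M + 147064 = 96100 + 147064 = 243164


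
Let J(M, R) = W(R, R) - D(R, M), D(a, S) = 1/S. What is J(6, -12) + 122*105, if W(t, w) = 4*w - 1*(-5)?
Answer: 76601/6 ≈ 12767.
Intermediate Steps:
W(t, w) = 5 + 4*w (W(t, w) = 4*w + 5 = 5 + 4*w)
J(M, R) = 5 - 1/M + 4*R (J(M, R) = (5 + 4*R) - 1/M = 5 - 1/M + 4*R)
J(6, -12) + 122*105 = (5 - 1/6 + 4*(-12)) + 122*105 = (5 - 1*⅙ - 48) + 12810 = (5 - ⅙ - 48) + 12810 = -259/6 + 12810 = 76601/6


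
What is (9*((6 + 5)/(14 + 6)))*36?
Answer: 891/5 ≈ 178.20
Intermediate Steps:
(9*((6 + 5)/(14 + 6)))*36 = (9*(11/20))*36 = (99/20)*36 = 891/5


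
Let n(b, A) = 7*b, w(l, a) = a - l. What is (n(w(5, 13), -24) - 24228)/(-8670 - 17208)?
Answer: 12086/12939 ≈ 0.93408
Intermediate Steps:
(n(w(5, 13), -24) - 24228)/(-8670 - 17208) = (7*(13 - 1*5) - 24228)/(-8670 - 17208) = (7*(13 - 5) - 24228)/(-25878) = (7*8 - 24228)*(-1/25878) = (56 - 24228)*(-1/25878) = -24172*(-1/25878) = 12086/12939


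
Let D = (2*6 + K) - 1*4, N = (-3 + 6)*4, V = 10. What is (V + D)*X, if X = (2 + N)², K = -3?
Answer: 2940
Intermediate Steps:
N = 12 (N = 3*4 = 12)
D = 5 (D = (2*6 - 3) - 1*4 = (12 - 3) - 4 = 9 - 4 = 5)
X = 196 (X = (2 + 12)² = 14² = 196)
(V + D)*X = (10 + 5)*196 = 15*196 = 2940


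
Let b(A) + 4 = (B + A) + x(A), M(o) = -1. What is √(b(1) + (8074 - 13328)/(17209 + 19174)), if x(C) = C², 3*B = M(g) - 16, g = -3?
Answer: I*√93057272079/109149 ≈ 2.7948*I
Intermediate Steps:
B = -17/3 (B = (-1 - 16)/3 = (⅓)*(-17) = -17/3 ≈ -5.6667)
b(A) = -29/3 + A + A² (b(A) = -4 + ((-17/3 + A) + A²) = -4 + (-17/3 + A + A²) = -29/3 + A + A²)
√(b(1) + (8074 - 13328)/(17209 + 19174)) = √((-29/3 + 1 + 1²) + (8074 - 13328)/(17209 + 19174)) = √((-29/3 + 1 + 1) - 5254/36383) = √(-23/3 - 5254*1/36383) = √(-23/3 - 5254/36383) = √(-852571/109149) = I*√93057272079/109149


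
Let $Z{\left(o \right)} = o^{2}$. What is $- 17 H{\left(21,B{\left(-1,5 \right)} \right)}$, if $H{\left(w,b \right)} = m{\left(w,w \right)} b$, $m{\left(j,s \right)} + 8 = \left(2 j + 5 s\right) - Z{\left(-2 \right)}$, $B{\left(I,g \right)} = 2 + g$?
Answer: $-16065$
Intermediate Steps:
$m{\left(j,s \right)} = -12 + 2 j + 5 s$ ($m{\left(j,s \right)} = -8 - \left(4 - 5 s - 2 j\right) = -8 + \left(-4 + 2 j + 5 s\right) = -12 + 2 j + 5 s$)
$H{\left(w,b \right)} = b \left(-12 + 7 w\right)$ ($H{\left(w,b \right)} = \left(-12 + 2 w + 5 w\right) b = \left(-12 + 7 w\right) b = b \left(-12 + 7 w\right)$)
$- 17 H{\left(21,B{\left(-1,5 \right)} \right)} = - 17 \left(2 + 5\right) \left(-12 + 7 \cdot 21\right) = - 17 \cdot 7 \left(-12 + 147\right) = - 17 \cdot 7 \cdot 135 = \left(-17\right) 945 = -16065$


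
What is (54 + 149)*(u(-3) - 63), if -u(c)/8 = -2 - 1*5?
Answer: -1421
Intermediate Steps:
u(c) = 56 (u(c) = -8*(-2 - 1*5) = -8*(-2 - 5) = -8*(-7) = 56)
(54 + 149)*(u(-3) - 63) = (54 + 149)*(56 - 63) = 203*(-7) = -1421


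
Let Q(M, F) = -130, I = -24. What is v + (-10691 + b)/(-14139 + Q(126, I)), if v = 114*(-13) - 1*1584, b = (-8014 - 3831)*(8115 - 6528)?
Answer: -24940048/14269 ≈ -1747.8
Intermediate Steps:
b = -18798015 (b = -11845*1587 = -18798015)
v = -3066 (v = -1482 - 1584 = -3066)
v + (-10691 + b)/(-14139 + Q(126, I)) = -3066 + (-10691 - 18798015)/(-14139 - 130) = -3066 - 18808706/(-14269) = -3066 - 18808706*(-1/14269) = -3066 + 18808706/14269 = -24940048/14269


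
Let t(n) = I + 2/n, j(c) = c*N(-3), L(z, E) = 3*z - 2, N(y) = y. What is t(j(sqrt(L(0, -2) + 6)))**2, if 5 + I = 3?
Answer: 49/9 ≈ 5.4444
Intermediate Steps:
L(z, E) = -2 + 3*z
I = -2 (I = -5 + 3 = -2)
j(c) = -3*c (j(c) = c*(-3) = -3*c)
t(n) = -2 + 2/n
t(j(sqrt(L(0, -2) + 6)))**2 = (-2 + 2/((-3*sqrt((-2 + 3*0) + 6))))**2 = (-2 + 2/((-3*sqrt((-2 + 0) + 6))))**2 = (-2 + 2/((-3*sqrt(-2 + 6))))**2 = (-2 + 2/((-3*sqrt(4))))**2 = (-2 + 2/((-3*2)))**2 = (-2 + 2/(-6))**2 = (-2 + 2*(-1/6))**2 = (-2 - 1/3)**2 = (-7/3)**2 = 49/9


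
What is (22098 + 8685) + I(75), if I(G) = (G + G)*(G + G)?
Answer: 53283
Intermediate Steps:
I(G) = 4*G² (I(G) = (2*G)*(2*G) = 4*G²)
(22098 + 8685) + I(75) = (22098 + 8685) + 4*75² = 30783 + 4*5625 = 30783 + 22500 = 53283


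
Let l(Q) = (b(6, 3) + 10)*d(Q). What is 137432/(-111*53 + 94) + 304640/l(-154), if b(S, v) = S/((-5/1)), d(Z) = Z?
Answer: -174090072/700469 ≈ -248.53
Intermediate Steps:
b(S, v) = -S/5 (b(S, v) = S/((-5*1)) = S/(-5) = S*(-1/5) = -S/5)
l(Q) = 44*Q/5 (l(Q) = (-1/5*6 + 10)*Q = (-6/5 + 10)*Q = 44*Q/5)
137432/(-111*53 + 94) + 304640/l(-154) = 137432/(-111*53 + 94) + 304640/(((44/5)*(-154))) = 137432/(-5883 + 94) + 304640/(-6776/5) = 137432/(-5789) + 304640*(-5/6776) = 137432*(-1/5789) - 27200/121 = -137432/5789 - 27200/121 = -174090072/700469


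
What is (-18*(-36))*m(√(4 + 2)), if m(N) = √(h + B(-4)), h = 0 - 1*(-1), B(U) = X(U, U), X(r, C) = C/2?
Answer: 648*I ≈ 648.0*I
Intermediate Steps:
X(r, C) = C/2 (X(r, C) = C*(½) = C/2)
B(U) = U/2
h = 1 (h = 0 + 1 = 1)
m(N) = I (m(N) = √(1 + (½)*(-4)) = √(1 - 2) = √(-1) = I)
(-18*(-36))*m(√(4 + 2)) = (-18*(-36))*I = 648*I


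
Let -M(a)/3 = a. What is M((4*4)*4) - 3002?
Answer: -3194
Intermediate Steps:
M(a) = -3*a
M((4*4)*4) - 3002 = -3*4*4*4 - 3002 = -48*4 - 3002 = -3*64 - 3002 = -192 - 3002 = -3194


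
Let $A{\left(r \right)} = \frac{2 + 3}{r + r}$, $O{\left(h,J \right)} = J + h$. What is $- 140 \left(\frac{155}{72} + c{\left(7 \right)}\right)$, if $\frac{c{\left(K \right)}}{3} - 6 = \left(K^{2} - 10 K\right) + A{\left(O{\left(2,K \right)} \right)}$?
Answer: $\frac{105875}{18} \approx 5881.9$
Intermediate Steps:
$A{\left(r \right)} = \frac{5}{2 r}$
$c{\left(K \right)} = 18 - 30 K + 3 K^{2} + \frac{15}{2 \left(2 + K\right)}$ ($c{\left(K \right)} = 18 + 3 \left(\left(K^{2} - 10 K\right) + \frac{5}{2 \left(K + 2\right)}\right) = 18 + 3 \left(\left(K^{2} - 10 K\right) + \frac{5}{2 \left(2 + K\right)}\right) = 18 + 3 \left(K^{2} - 10 K + \frac{5}{2 \left(2 + K\right)}\right) = 18 + \left(- 30 K + 3 K^{2} + \frac{15}{2 \left(2 + K\right)}\right) = 18 - 30 K + 3 K^{2} + \frac{15}{2 \left(2 + K\right)}$)
$- 140 \left(\frac{155}{72} + c{\left(7 \right)}\right) = - 140 \left(\frac{155}{72} + \frac{3 \left(5 + 2 \left(2 + 7\right) \left(6 + 7^{2} - 70\right)\right)}{2 \left(2 + 7\right)}\right) = - 140 \left(155 \cdot \frac{1}{72} + \frac{3 \left(5 + 2 \cdot 9 \left(6 + 49 - 70\right)\right)}{2 \cdot 9}\right) = - 140 \left(\frac{155}{72} + \frac{3}{2} \cdot \frac{1}{9} \left(5 + 2 \cdot 9 \left(-15\right)\right)\right) = - 140 \left(\frac{155}{72} + \frac{3}{2} \cdot \frac{1}{9} \left(5 - 270\right)\right) = - 140 \left(\frac{155}{72} + \frac{3}{2} \cdot \frac{1}{9} \left(-265\right)\right) = - 140 \left(\frac{155}{72} - \frac{265}{6}\right) = \left(-140\right) \left(- \frac{3025}{72}\right) = \frac{105875}{18}$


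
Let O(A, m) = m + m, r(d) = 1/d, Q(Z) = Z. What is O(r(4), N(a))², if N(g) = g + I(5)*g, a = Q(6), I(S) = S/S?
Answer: 576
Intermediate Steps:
I(S) = 1
a = 6
N(g) = 2*g (N(g) = g + 1*g = g + g = 2*g)
O(A, m) = 2*m
O(r(4), N(a))² = (2*(2*6))² = (2*12)² = 24² = 576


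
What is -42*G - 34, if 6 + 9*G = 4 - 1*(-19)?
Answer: -340/3 ≈ -113.33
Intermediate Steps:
G = 17/9 (G = -⅔ + (4 - 1*(-19))/9 = -⅔ + (4 + 19)/9 = -⅔ + (⅑)*23 = -⅔ + 23/9 = 17/9 ≈ 1.8889)
-42*G - 34 = -42*17/9 - 34 = -238/3 - 34 = -340/3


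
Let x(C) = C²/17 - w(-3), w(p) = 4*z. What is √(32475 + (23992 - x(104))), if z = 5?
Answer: √16140871/17 ≈ 236.33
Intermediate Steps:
w(p) = 20 (w(p) = 4*5 = 20)
x(C) = -20 + C²/17 (x(C) = C²/17 - 1*20 = C²*(1/17) - 20 = C²/17 - 20 = -20 + C²/17)
√(32475 + (23992 - x(104))) = √(32475 + (23992 - (-20 + (1/17)*104²))) = √(32475 + (23992 - (-20 + (1/17)*10816))) = √(32475 + (23992 - (-20 + 10816/17))) = √(32475 + (23992 - 1*10476/17)) = √(32475 + (23992 - 10476/17)) = √(32475 + 397388/17) = √(949463/17) = √16140871/17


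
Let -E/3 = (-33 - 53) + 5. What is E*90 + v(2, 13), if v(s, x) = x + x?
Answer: 21896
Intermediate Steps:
E = 243 (E = -3*((-33 - 53) + 5) = -3*(-86 + 5) = -3*(-81) = 243)
v(s, x) = 2*x
E*90 + v(2, 13) = 243*90 + 2*13 = 21870 + 26 = 21896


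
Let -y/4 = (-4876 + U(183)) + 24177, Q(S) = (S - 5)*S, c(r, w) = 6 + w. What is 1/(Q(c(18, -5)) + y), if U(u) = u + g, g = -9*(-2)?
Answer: -1/78012 ≈ -1.2819e-5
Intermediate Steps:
g = 18
Q(S) = S*(-5 + S) (Q(S) = (-5 + S)*S = S*(-5 + S))
U(u) = 18 + u (U(u) = u + 18 = 18 + u)
y = -78008 (y = -4*((-4876 + (18 + 183)) + 24177) = -4*((-4876 + 201) + 24177) = -4*(-4675 + 24177) = -4*19502 = -78008)
1/(Q(c(18, -5)) + y) = 1/((6 - 5)*(-5 + (6 - 5)) - 78008) = 1/(1*(-5 + 1) - 78008) = 1/(1*(-4) - 78008) = 1/(-4 - 78008) = 1/(-78012) = -1/78012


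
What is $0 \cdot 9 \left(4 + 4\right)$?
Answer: $0$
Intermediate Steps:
$0 \cdot 9 \left(4 + 4\right) = 0 \cdot 8 = 0$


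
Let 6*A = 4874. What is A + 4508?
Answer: 15961/3 ≈ 5320.3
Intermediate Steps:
A = 2437/3 (A = (1/6)*4874 = 2437/3 ≈ 812.33)
A + 4508 = 2437/3 + 4508 = 15961/3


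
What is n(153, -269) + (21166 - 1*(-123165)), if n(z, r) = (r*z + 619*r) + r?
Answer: -63606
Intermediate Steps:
n(z, r) = 620*r + r*z (n(z, r) = (619*r + r*z) + r = 620*r + r*z)
n(153, -269) + (21166 - 1*(-123165)) = -269*(620 + 153) + (21166 - 1*(-123165)) = -269*773 + (21166 + 123165) = -207937 + 144331 = -63606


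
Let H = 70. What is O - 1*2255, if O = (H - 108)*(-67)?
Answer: 291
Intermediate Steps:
O = 2546 (O = (70 - 108)*(-67) = -38*(-67) = 2546)
O - 1*2255 = 2546 - 1*2255 = 2546 - 2255 = 291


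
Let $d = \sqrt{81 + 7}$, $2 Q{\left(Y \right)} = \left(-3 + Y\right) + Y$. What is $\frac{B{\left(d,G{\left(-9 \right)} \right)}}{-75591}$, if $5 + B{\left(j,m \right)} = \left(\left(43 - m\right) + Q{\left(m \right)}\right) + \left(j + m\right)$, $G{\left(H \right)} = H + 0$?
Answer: $- \frac{55}{151182} - \frac{2 \sqrt{22}}{75591} \approx -0.0004879$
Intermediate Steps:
$G{\left(H \right)} = H$
$Q{\left(Y \right)} = - \frac{3}{2} + Y$ ($Q{\left(Y \right)} = \frac{\left(-3 + Y\right) + Y}{2} = \frac{-3 + 2 Y}{2} = - \frac{3}{2} + Y$)
$d = 2 \sqrt{22}$ ($d = \sqrt{88} = 2 \sqrt{22} \approx 9.3808$)
$B{\left(j,m \right)} = \frac{73}{2} + j + m$ ($B{\left(j,m \right)} = -5 + \left(\left(\left(43 - m\right) + \left(- \frac{3}{2} + m\right)\right) + \left(j + m\right)\right) = -5 + \left(\frac{83}{2} + \left(j + m\right)\right) = -5 + \left(\frac{83}{2} + j + m\right) = \frac{73}{2} + j + m$)
$\frac{B{\left(d,G{\left(-9 \right)} \right)}}{-75591} = \frac{\frac{73}{2} + 2 \sqrt{22} - 9}{-75591} = \left(\frac{55}{2} + 2 \sqrt{22}\right) \left(- \frac{1}{75591}\right) = - \frac{55}{151182} - \frac{2 \sqrt{22}}{75591}$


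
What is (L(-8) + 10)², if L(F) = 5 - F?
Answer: 529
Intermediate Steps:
(L(-8) + 10)² = ((5 - 1*(-8)) + 10)² = ((5 + 8) + 10)² = (13 + 10)² = 23² = 529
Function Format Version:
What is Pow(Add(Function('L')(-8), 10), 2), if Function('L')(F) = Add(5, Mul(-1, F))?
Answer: 529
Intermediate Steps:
Pow(Add(Function('L')(-8), 10), 2) = Pow(Add(Add(5, Mul(-1, -8)), 10), 2) = Pow(Add(Add(5, 8), 10), 2) = Pow(Add(13, 10), 2) = Pow(23, 2) = 529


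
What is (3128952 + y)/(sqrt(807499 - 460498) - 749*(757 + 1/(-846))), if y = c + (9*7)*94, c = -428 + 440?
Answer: -625751816291028/113176671370925 - 1103634072*sqrt(347001)/113176671370925 ≈ -5.5347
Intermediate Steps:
c = 12
y = 5934 (y = 12 + (9*7)*94 = 12 + 63*94 = 12 + 5922 = 5934)
(3128952 + y)/(sqrt(807499 - 460498) - 749*(757 + 1/(-846))) = (3128952 + 5934)/(sqrt(807499 - 460498) - 749*(757 + 1/(-846))) = 3134886/(sqrt(347001) - 749*(757 - 1/846)) = 3134886/(sqrt(347001) - 749*640421/846) = 3134886/(sqrt(347001) - 479675329/846) = 3134886/(-479675329/846 + sqrt(347001))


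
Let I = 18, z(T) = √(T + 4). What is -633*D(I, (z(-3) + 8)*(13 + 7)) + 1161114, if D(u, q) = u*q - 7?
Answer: -885375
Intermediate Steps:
z(T) = √(4 + T)
D(u, q) = -7 + q*u (D(u, q) = q*u - 7 = -7 + q*u)
-633*D(I, (z(-3) + 8)*(13 + 7)) + 1161114 = -633*(-7 + ((√(4 - 3) + 8)*(13 + 7))*18) + 1161114 = -633*(-7 + ((√1 + 8)*20)*18) + 1161114 = -633*(-7 + ((1 + 8)*20)*18) + 1161114 = -633*(-7 + (9*20)*18) + 1161114 = -633*(-7 + 180*18) + 1161114 = -633*(-7 + 3240) + 1161114 = -633*3233 + 1161114 = -2046489 + 1161114 = -885375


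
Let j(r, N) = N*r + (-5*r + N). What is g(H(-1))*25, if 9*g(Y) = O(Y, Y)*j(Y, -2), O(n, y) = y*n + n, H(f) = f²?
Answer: -50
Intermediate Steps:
O(n, y) = n + n*y (O(n, y) = n*y + n = n + n*y)
j(r, N) = N - 5*r + N*r (j(r, N) = N*r + (N - 5*r) = N - 5*r + N*r)
g(Y) = Y*(1 + Y)*(-2 - 7*Y)/9 (g(Y) = ((Y*(1 + Y))*(-2 - 5*Y - 2*Y))/9 = ((Y*(1 + Y))*(-2 - 7*Y))/9 = (Y*(1 + Y)*(-2 - 7*Y))/9 = Y*(1 + Y)*(-2 - 7*Y)/9)
g(H(-1))*25 = -⅑*(-1)²*(1 + (-1)²)*(2 + 7*(-1)²)*25 = -⅑*1*(1 + 1)*(2 + 7*1)*25 = -⅑*1*2*(2 + 7)*25 = -⅑*1*2*9*25 = -2*25 = -50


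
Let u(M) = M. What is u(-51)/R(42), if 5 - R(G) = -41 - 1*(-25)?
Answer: -17/7 ≈ -2.4286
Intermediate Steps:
R(G) = 21 (R(G) = 5 - (-41 - 1*(-25)) = 5 - (-41 + 25) = 5 - 1*(-16) = 5 + 16 = 21)
u(-51)/R(42) = -51/21 = -51*1/21 = -17/7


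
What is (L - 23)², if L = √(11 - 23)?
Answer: 517 - 92*I*√3 ≈ 517.0 - 159.35*I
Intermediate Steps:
L = 2*I*√3 (L = √(-12) = 2*I*√3 ≈ 3.4641*I)
(L - 23)² = (2*I*√3 - 23)² = (-23 + 2*I*√3)²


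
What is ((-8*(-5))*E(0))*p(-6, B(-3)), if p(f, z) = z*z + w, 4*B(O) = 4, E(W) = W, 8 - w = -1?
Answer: 0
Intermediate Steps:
w = 9 (w = 8 - 1*(-1) = 8 + 1 = 9)
B(O) = 1 (B(O) = (1/4)*4 = 1)
p(f, z) = 9 + z**2 (p(f, z) = z*z + 9 = z**2 + 9 = 9 + z**2)
((-8*(-5))*E(0))*p(-6, B(-3)) = (-8*(-5)*0)*(9 + 1**2) = (40*0)*(9 + 1) = 0*10 = 0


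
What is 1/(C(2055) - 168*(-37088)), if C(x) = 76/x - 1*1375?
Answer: 2055/12801435571 ≈ 1.6053e-7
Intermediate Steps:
C(x) = -1375 + 76/x (C(x) = 76/x - 1375 = -1375 + 76/x)
1/(C(2055) - 168*(-37088)) = 1/((-1375 + 76/2055) - 168*(-37088)) = 1/((-1375 + 76*(1/2055)) + 6230784) = 1/((-1375 + 76/2055) + 6230784) = 1/(-2825549/2055 + 6230784) = 1/(12801435571/2055) = 2055/12801435571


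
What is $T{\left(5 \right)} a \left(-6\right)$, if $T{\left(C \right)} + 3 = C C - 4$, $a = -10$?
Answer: $1080$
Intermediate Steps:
$T{\left(C \right)} = -7 + C^{2}$ ($T{\left(C \right)} = -3 + \left(C C - 4\right) = -3 + \left(C^{2} - 4\right) = -3 + \left(-4 + C^{2}\right) = -7 + C^{2}$)
$T{\left(5 \right)} a \left(-6\right) = \left(-7 + 5^{2}\right) \left(-10\right) \left(-6\right) = \left(-7 + 25\right) \left(-10\right) \left(-6\right) = 18 \left(-10\right) \left(-6\right) = \left(-180\right) \left(-6\right) = 1080$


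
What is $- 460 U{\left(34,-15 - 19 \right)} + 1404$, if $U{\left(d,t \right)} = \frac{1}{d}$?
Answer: $\frac{23638}{17} \approx 1390.5$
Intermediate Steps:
$- 460 U{\left(34,-15 - 19 \right)} + 1404 = - \frac{460}{34} + 1404 = \left(-460\right) \frac{1}{34} + 1404 = - \frac{230}{17} + 1404 = \frac{23638}{17}$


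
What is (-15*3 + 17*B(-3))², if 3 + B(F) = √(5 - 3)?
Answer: 9794 - 3264*√2 ≈ 5178.0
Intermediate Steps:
B(F) = -3 + √2 (B(F) = -3 + √(5 - 3) = -3 + √2)
(-15*3 + 17*B(-3))² = (-15*3 + 17*(-3 + √2))² = (-45 + (-51 + 17*√2))² = (-96 + 17*√2)²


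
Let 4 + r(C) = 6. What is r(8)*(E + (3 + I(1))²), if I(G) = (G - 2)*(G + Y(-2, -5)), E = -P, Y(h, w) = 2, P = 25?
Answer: -50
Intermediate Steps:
r(C) = 2 (r(C) = -4 + 6 = 2)
E = -25 (E = -1*25 = -25)
I(G) = (-2 + G)*(2 + G) (I(G) = (G - 2)*(G + 2) = (-2 + G)*(2 + G))
r(8)*(E + (3 + I(1))²) = 2*(-25 + (3 + (-4 + 1²))²) = 2*(-25 + (3 + (-4 + 1))²) = 2*(-25 + (3 - 3)²) = 2*(-25 + 0²) = 2*(-25 + 0) = 2*(-25) = -50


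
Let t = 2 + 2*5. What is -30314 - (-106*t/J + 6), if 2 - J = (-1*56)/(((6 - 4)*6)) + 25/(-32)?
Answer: -21556688/715 ≈ -30149.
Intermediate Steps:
t = 12 (t = 2 + 10 = 12)
J = 715/96 (J = 2 - ((-1*56)/(((6 - 4)*6)) + 25/(-32)) = 2 - (-56/(2*6) + 25*(-1/32)) = 2 - (-56/12 - 25/32) = 2 - (-56*1/12 - 25/32) = 2 - (-14/3 - 25/32) = 2 - 1*(-523/96) = 2 + 523/96 = 715/96 ≈ 7.4479)
-30314 - (-106*t/J + 6) = -30314 - (-1272/715/96 + 6) = -30314 - (-1272*96/715 + 6) = -30314 - (-106*1152/715 + 6) = -30314 - (-122112/715 + 6) = -30314 - 1*(-117822/715) = -30314 + 117822/715 = -21556688/715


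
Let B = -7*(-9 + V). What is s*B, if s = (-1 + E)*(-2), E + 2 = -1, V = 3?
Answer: 336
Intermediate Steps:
E = -3 (E = -2 - 1 = -3)
B = 42 (B = -7*(-9 + 3) = -7*(-6) = 42)
s = 8 (s = (-1 - 3)*(-2) = -4*(-2) = 8)
s*B = 8*42 = 336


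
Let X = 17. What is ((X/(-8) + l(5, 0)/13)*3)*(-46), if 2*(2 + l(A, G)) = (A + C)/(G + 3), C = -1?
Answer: 15985/52 ≈ 307.40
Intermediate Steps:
l(A, G) = -2 + (-1 + A)/(2*(3 + G)) (l(A, G) = -2 + ((A - 1)/(G + 3))/2 = -2 + ((-1 + A)/(3 + G))/2 = -2 + (-1 + A)/(2*(3 + G)))
((X/(-8) + l(5, 0)/13)*3)*(-46) = ((17/(-8) + ((-13 + 5 - 4*0)/(2*(3 + 0)))/13)*3)*(-46) = ((17*(-1/8) + ((1/2)*(-13 + 5 + 0)/3)*(1/13))*3)*(-46) = ((-17/8 + ((1/2)*(1/3)*(-8))*(1/13))*3)*(-46) = ((-17/8 - 4/3*1/13)*3)*(-46) = ((-17/8 - 4/39)*3)*(-46) = -695/312*3*(-46) = -695/104*(-46) = 15985/52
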